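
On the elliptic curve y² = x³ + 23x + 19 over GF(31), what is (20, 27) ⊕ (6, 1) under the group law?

(20, 27) + (6, 1). λ = (1 - 27)/(6 - 20) ≡ 5/17 mod 31. 17⁻¹ ≡ 11 (mod 31), so λ ≡ 24.
  x = λ² - 20 - 6 = 576 - 26 ≡ 23; y = λ·(20 - 23) - 27 ≡ 25. → (23, 25)

(23, 25)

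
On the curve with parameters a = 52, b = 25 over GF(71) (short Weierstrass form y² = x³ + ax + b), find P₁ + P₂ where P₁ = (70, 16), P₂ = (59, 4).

(67, 26)

(70, 16) + (59, 4). λ = (4 - 16)/(59 - 70) ≡ 59/60 mod 71. 60⁻¹ ≡ 58 (mod 71), so λ ≡ 14.
  x = λ² - 70 - 59 = 196 - 129 ≡ 67; y = λ·(70 - 67) - 16 ≡ 26. → (67, 26)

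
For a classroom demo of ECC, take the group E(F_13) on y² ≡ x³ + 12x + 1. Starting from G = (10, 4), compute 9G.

(0, 12)

Repeated addition: build up to 9G.
2G: tangent at (10, 4): λ = (3·10² + 12)/(2·4) ≡ 0/8. 8⁻¹ ≡ 5 (mod 13), so λ ≡ 0·5 ≡ 0.
  x = λ² - 10 - 10 = 0 - 20 ≡ 6; y = λ·(10 - 6) - 4 ≡ 9. → (6, 9)
3G: (6, 9) + (10, 4). λ = (4 - 9)/(10 - 6) ≡ 8/4 mod 13. 4⁻¹ ≡ 10 (mod 13) since 4·10 = 40 ≡ 1, so λ ≡ 2.
  x = λ² - 6 - 10 = 4 - 16 ≡ 1; y = λ·(6 - 1) - 9 ≡ 1. → (1, 1)
4G: (1, 1) + (10, 4). λ = (4 - 1)/(10 - 1) ≡ 3/9 mod 13. 9⁻¹ ≡ 3 (mod 13), so λ ≡ 9.
  x = λ² - 1 - 10 = 81 - 11 ≡ 5; y = λ·(1 - 5) - 1 ≡ 2. → (5, 2)
5G: (5, 2) + (10, 4). λ = (4 - 2)/(10 - 5) ≡ 2/5 mod 13. 5⁻¹ ≡ 8 (mod 13) since 5·8 = 40 ≡ 1, so λ ≡ 3.
  x = λ² - 5 - 10 = 9 - 15 ≡ 7; y = λ·(5 - 7) - 2 ≡ 5. → (7, 5)
6G: (7, 5) + (10, 4). λ = (4 - 5)/(10 - 7) ≡ 12/3 mod 13. 3⁻¹ ≡ 9 (mod 13), so λ ≡ 4.
  x = λ² - 7 - 10 = 16 - 17 ≡ 12; y = λ·(7 - 12) - 5 ≡ 1. → (12, 1)
7G: (12, 1) + (10, 4). λ = (4 - 1)/(10 - 12) ≡ 3/11 mod 13. 11⁻¹ ≡ 6 (mod 13), so λ ≡ 5.
  x = λ² - 12 - 10 = 25 - 22 ≡ 3; y = λ·(12 - 3) - 1 ≡ 5. → (3, 5)
8G: (3, 5) + (10, 4). λ = (4 - 5)/(10 - 3) ≡ 12/7 mod 13. 7⁻¹ ≡ 2 (mod 13), so λ ≡ 11.
  x = λ² - 3 - 10 = 121 - 13 ≡ 4; y = λ·(3 - 4) - 5 ≡ 10. → (4, 10)
9G: (4, 10) + (10, 4). λ = (4 - 10)/(10 - 4) ≡ 7/6 mod 13. 6⁻¹ ≡ 11 (mod 13), so λ ≡ 12.
  x = λ² - 4 - 10 = 144 - 14 ≡ 0; y = λ·(4 - 0) - 10 ≡ 12. → (0, 12)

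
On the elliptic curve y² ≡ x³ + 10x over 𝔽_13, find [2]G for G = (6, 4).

tangent at (6, 4): λ = (3·6² + 10)/(2·4) ≡ 1/8. 8⁻¹ ≡ 5 (mod 13), so λ ≡ 1·5 ≡ 5.
  x = λ² - 6 - 6 = 25 - 12 ≡ 0; y = λ·(6 - 0) - 4 ≡ 0. → (0, 0)

(0, 0)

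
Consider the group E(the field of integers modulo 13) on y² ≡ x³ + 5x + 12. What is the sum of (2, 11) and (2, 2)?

The two points share x = 2 and their y-coordinates satisfy 11 + 2 ≡ 0 (mod 13), so they are inverses. Their sum is O.

O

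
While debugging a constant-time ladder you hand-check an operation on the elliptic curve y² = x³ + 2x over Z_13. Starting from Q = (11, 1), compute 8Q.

(1, 9)

Repeated addition: build up to 8Q.
2Q: tangent at (11, 1): λ = (3·11² + 2)/(2·1) ≡ 1/2. 2⁻¹ ≡ 7 (mod 13), so λ ≡ 1·7 ≡ 7.
  x = λ² - 11 - 11 = 49 - 22 ≡ 1; y = λ·(11 - 1) - 1 ≡ 4. → (1, 4)
3Q: (1, 4) + (11, 1). λ = (1 - 4)/(11 - 1) ≡ 10/10 mod 13. 10⁻¹ ≡ 4 (mod 13) since 10·4 = 40 ≡ 1, so λ ≡ 1.
  x = λ² - 1 - 11 = 1 - 12 ≡ 2; y = λ·(1 - 2) - 4 ≡ 8. → (2, 8)
4Q: (2, 8) + (11, 1). λ = (1 - 8)/(11 - 2) ≡ 6/9 mod 13. 9⁻¹ ≡ 3 (mod 13) since 9·3 = 27 ≡ 1, so λ ≡ 5.
  x = λ² - 2 - 11 = 25 - 13 ≡ 12; y = λ·(2 - 12) - 8 ≡ 7. → (12, 7)
5Q: (12, 7) + (11, 1). λ = (1 - 7)/(11 - 12) ≡ 7/12 mod 13. 12⁻¹ ≡ 12 (mod 13), so λ ≡ 6.
  x = λ² - 12 - 11 = 36 - 23 ≡ 0; y = λ·(12 - 0) - 7 ≡ 0. → (0, 0)
6Q: (0, 0) + (11, 1). λ = (1 - 0)/(11 - 0) ≡ 1/11 mod 13. 11⁻¹ ≡ 6 (mod 13) since 11·6 = 66 ≡ 1, so λ ≡ 6.
  x = λ² - 0 - 11 = 36 - 11 ≡ 12; y = λ·(0 - 12) - 0 ≡ 6. → (12, 6)
7Q: (12, 6) + (11, 1). λ = (1 - 6)/(11 - 12) ≡ 8/12 mod 13. 12⁻¹ ≡ 12 (mod 13) since 12·12 = 144 ≡ 1, so λ ≡ 5.
  x = λ² - 12 - 11 = 25 - 23 ≡ 2; y = λ·(12 - 2) - 6 ≡ 5. → (2, 5)
8Q: (2, 5) + (11, 1). λ = (1 - 5)/(11 - 2) ≡ 9/9 mod 13. 9⁻¹ ≡ 3 (mod 13), so λ ≡ 1.
  x = λ² - 2 - 11 = 1 - 13 ≡ 1; y = λ·(2 - 1) - 5 ≡ 9. → (1, 9)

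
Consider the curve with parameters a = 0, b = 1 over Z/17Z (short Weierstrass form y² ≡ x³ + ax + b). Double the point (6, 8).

(7, 15)

tangent at (6, 8): λ = (3·6² + 0)/(2·8) ≡ 6/16. 16⁻¹ ≡ 16 (mod 17), so λ ≡ 6·16 ≡ 11.
  x = λ² - 6 - 6 = 121 - 12 ≡ 7; y = λ·(6 - 7) - 8 ≡ 15. → (7, 15)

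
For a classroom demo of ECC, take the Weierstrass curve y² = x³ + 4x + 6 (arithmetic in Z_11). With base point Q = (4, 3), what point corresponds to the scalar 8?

Double-and-add on 8 = (1000)₂. Start with Q = (4, 3) for the leading 1-bit.
double: tangent at (4, 3): λ = (3·4² + 4)/(2·3) ≡ 8/6. 6⁻¹ ≡ 2 (mod 11) since 6·2 = 12 ≡ 1, so λ ≡ 8·2 ≡ 5.
  x = λ² - 4 - 4 = 25 - 8 ≡ 6; y = λ·(4 - 6) - 3 ≡ 9. → (6, 9)
double: tangent at (6, 9): λ = (3·6² + 4)/(2·9) ≡ 2/7. 7⁻¹ ≡ 8 (mod 11), so λ ≡ 2·8 ≡ 5.
  x = λ² - 6 - 6 = 25 - 12 ≡ 2; y = λ·(6 - 2) - 9 ≡ 0. → (2, 0)
double: (2, 0) + (2, 0): same x and y₁ ≡ -y₂, so the sum is O.

O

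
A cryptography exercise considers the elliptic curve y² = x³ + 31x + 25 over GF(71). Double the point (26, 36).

(19, 35)

tangent at (26, 36): λ = (3·26² + 31)/(2·36) ≡ 0/1. 1⁻¹ ≡ 1 (mod 71), so λ ≡ 0·1 ≡ 0.
  x = λ² - 26 - 26 = 0 - 52 ≡ 19; y = λ·(26 - 19) - 36 ≡ 35. → (19, 35)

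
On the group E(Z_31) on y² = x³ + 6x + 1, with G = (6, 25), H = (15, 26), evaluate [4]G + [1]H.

First 4G:
Double-and-add on 4 = (100)₂. Start with G = (6, 25) for the leading 1-bit.
double: tangent at (6, 25): λ = (3·6² + 6)/(2·25) ≡ 21/19. 19⁻¹ ≡ 18 (mod 31), so λ ≡ 21·18 ≡ 6.
  x = λ² - 6 - 6 = 36 - 12 ≡ 24; y = λ·(6 - 24) - 25 ≡ 22. → (24, 22)
double: tangent at (24, 22): λ = (3·24² + 6)/(2·22) ≡ 29/13. 13⁻¹ ≡ 12 (mod 31), so λ ≡ 29·12 ≡ 7.
  x = λ² - 24 - 24 = 49 - 48 ≡ 1; y = λ·(24 - 1) - 22 ≡ 15. → (1, 15)
4G = (1, 15).
Finally 4G + H:
(1, 15) + (15, 26). λ = (26 - 15)/(15 - 1) ≡ 11/14 mod 31. 14⁻¹ ≡ 20 (mod 31) since 14·20 = 280 ≡ 1, so λ ≡ 3.
  x = λ² - 1 - 15 = 9 - 16 ≡ 24; y = λ·(1 - 24) - 15 ≡ 9. → (24, 9)

(24, 9)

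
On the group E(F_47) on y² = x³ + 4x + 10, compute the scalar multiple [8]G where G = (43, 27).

Repeated addition: build up to 8G.
2G: tangent at (43, 27): λ = (3·43² + 4)/(2·27) ≡ 5/7. 7⁻¹ ≡ 27 (mod 47), so λ ≡ 5·27 ≡ 41.
  x = λ² - 43 - 43 = 1681 - 86 ≡ 44; y = λ·(43 - 44) - 27 ≡ 26. → (44, 26)
3G: (44, 26) + (43, 27). λ = (27 - 26)/(43 - 44) ≡ 1/46 mod 47. 46⁻¹ ≡ 46 (mod 47) since 46·46 = 2116 ≡ 1, so λ ≡ 46.
  x = λ² - 44 - 43 = 2116 - 87 ≡ 8; y = λ·(44 - 8) - 26 ≡ 32. → (8, 32)
4G: (8, 32) + (43, 27). λ = (27 - 32)/(43 - 8) ≡ 42/35 mod 47. 35⁻¹ ≡ 43 (mod 47) since 35·43 = 1505 ≡ 1, so λ ≡ 20.
  x = λ² - 8 - 43 = 400 - 51 ≡ 20; y = λ·(8 - 20) - 32 ≡ 10. → (20, 10)
5G: (20, 10) + (43, 27). λ = (27 - 10)/(43 - 20) ≡ 17/23 mod 47. 23⁻¹ ≡ 45 (mod 47), so λ ≡ 13.
  x = λ² - 20 - 43 = 169 - 63 ≡ 12; y = λ·(20 - 12) - 10 ≡ 0. → (12, 0)
6G: (12, 0) + (43, 27). λ = (27 - 0)/(43 - 12) ≡ 27/31 mod 47. 31⁻¹ ≡ 44 (mod 47) since 31·44 = 1364 ≡ 1, so λ ≡ 13.
  x = λ² - 12 - 43 = 169 - 55 ≡ 20; y = λ·(12 - 20) - 0 ≡ 37. → (20, 37)
7G: (20, 37) + (43, 27). λ = (27 - 37)/(43 - 20) ≡ 37/23 mod 47. 23⁻¹ ≡ 45 (mod 47) since 23·45 = 1035 ≡ 1, so λ ≡ 20.
  x = λ² - 20 - 43 = 400 - 63 ≡ 8; y = λ·(20 - 8) - 37 ≡ 15. → (8, 15)
8G: (8, 15) + (43, 27). λ = (27 - 15)/(43 - 8) ≡ 12/35 mod 47. 35⁻¹ ≡ 43 (mod 47), so λ ≡ 46.
  x = λ² - 8 - 43 = 2116 - 51 ≡ 44; y = λ·(8 - 44) - 15 ≡ 21. → (44, 21)

(44, 21)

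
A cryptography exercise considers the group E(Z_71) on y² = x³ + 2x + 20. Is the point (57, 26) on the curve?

no

y² = 26² ≡ 37; x³ + 2x + 20 = 185327 ≡ 17 (mod 71). 37 ≠ 17.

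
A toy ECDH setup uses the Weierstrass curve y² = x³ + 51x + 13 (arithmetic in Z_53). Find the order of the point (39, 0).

2

2P: (39, 0) + (39, 0): same x and y₁ ≡ -y₂, so the sum is O.
2P = O, so the order is 2.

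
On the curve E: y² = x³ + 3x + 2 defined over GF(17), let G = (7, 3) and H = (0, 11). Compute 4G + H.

First 4G:
Repeated addition: build up to 4G.
2G: tangent at (7, 3): λ = (3·7² + 3)/(2·3) ≡ 14/6. 6⁻¹ ≡ 3 (mod 17) since 6·3 = 18 ≡ 1, so λ ≡ 14·3 ≡ 8.
  x = λ² - 7 - 7 = 64 - 14 ≡ 16; y = λ·(7 - 16) - 3 ≡ 10. → (16, 10)
3G: (16, 10) + (7, 3). λ = (3 - 10)/(7 - 16) ≡ 10/8 mod 17. 8⁻¹ ≡ 15 (mod 17) since 8·15 = 120 ≡ 1, so λ ≡ 14.
  x = λ² - 16 - 7 = 196 - 23 ≡ 3; y = λ·(16 - 3) - 10 ≡ 2. → (3, 2)
4G: (3, 2) + (7, 3). λ = (3 - 2)/(7 - 3) ≡ 1/4 mod 17. 4⁻¹ ≡ 13 (mod 17), so λ ≡ 13.
  x = λ² - 3 - 7 = 169 - 10 ≡ 6; y = λ·(3 - 6) - 2 ≡ 10. → (6, 10)
4G = (6, 10).
Finally 4G + H:
(6, 10) + (0, 11). λ = (11 - 10)/(0 - 6) ≡ 1/11 mod 17. 11⁻¹ ≡ 14 (mod 17), so λ ≡ 14.
  x = λ² - 6 - 0 = 196 - 6 ≡ 3; y = λ·(6 - 3) - 10 ≡ 15. → (3, 15)

(3, 15)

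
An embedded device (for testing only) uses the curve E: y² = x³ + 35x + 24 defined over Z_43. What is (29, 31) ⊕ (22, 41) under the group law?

(29, 31) + (22, 41). λ = (41 - 31)/(22 - 29) ≡ 10/36 mod 43. 36⁻¹ ≡ 6 (mod 43) since 36·6 = 216 ≡ 1, so λ ≡ 17.
  x = λ² - 29 - 22 = 289 - 51 ≡ 23; y = λ·(29 - 23) - 31 ≡ 28. → (23, 28)

(23, 28)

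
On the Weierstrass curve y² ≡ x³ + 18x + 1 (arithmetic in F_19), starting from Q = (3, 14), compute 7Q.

Repeated addition: build up to 7Q.
2Q: tangent at (3, 14): λ = (3·3² + 18)/(2·14) ≡ 7/9. 9⁻¹ ≡ 17 (mod 19), so λ ≡ 7·17 ≡ 5.
  x = λ² - 3 - 3 = 25 - 6 ≡ 0; y = λ·(3 - 0) - 14 ≡ 1. → (0, 1)
3Q: (0, 1) + (3, 14). λ = (14 - 1)/(3 - 0) ≡ 13/3 mod 19. 3⁻¹ ≡ 13 (mod 19), so λ ≡ 17.
  x = λ² - 0 - 3 = 289 - 3 ≡ 1; y = λ·(0 - 1) - 1 ≡ 1. → (1, 1)
4Q: (1, 1) + (3, 14). λ = (14 - 1)/(3 - 1) ≡ 13/2 mod 19. 2⁻¹ ≡ 10 (mod 19), so λ ≡ 16.
  x = λ² - 1 - 3 = 256 - 4 ≡ 5; y = λ·(1 - 5) - 1 ≡ 11. → (5, 11)
5Q: (5, 11) + (3, 14). λ = (14 - 11)/(3 - 5) ≡ 3/17 mod 19. 17⁻¹ ≡ 9 (mod 19) since 17·9 = 153 ≡ 1, so λ ≡ 8.
  x = λ² - 5 - 3 = 64 - 8 ≡ 18; y = λ·(5 - 18) - 11 ≡ 18. → (18, 18)
6Q: (18, 18) + (3, 14). λ = (14 - 18)/(3 - 18) ≡ 15/4 mod 19. 4⁻¹ ≡ 5 (mod 19), so λ ≡ 18.
  x = λ² - 18 - 3 = 324 - 21 ≡ 18; y = λ·(18 - 18) - 18 ≡ 1. → (18, 1)
7Q: (18, 1) + (3, 14). λ = (14 - 1)/(3 - 18) ≡ 13/4 mod 19. 4⁻¹ ≡ 5 (mod 19), so λ ≡ 8.
  x = λ² - 18 - 3 = 64 - 21 ≡ 5; y = λ·(18 - 5) - 1 ≡ 8. → (5, 8)

(5, 8)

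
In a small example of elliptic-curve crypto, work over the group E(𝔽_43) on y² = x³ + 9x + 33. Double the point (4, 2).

tangent at (4, 2): λ = (3·4² + 9)/(2·2) ≡ 14/4. 4⁻¹ ≡ 11 (mod 43), so λ ≡ 14·11 ≡ 25.
  x = λ² - 4 - 4 = 625 - 8 ≡ 15; y = λ·(4 - 15) - 2 ≡ 24. → (15, 24)

(15, 24)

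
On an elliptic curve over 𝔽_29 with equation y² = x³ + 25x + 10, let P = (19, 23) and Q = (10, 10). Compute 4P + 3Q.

First 4P:
Double-and-add on 4 = (100)₂. Start with P = (19, 23) for the leading 1-bit.
double: tangent at (19, 23): λ = (3·19² + 25)/(2·23) ≡ 6/17. 17⁻¹ ≡ 12 (mod 29), so λ ≡ 6·12 ≡ 14.
  x = λ² - 19 - 19 = 196 - 38 ≡ 13; y = λ·(19 - 13) - 23 ≡ 3. → (13, 3)
double: tangent at (13, 3): λ = (3·13² + 25)/(2·3) ≡ 10/6. 6⁻¹ ≡ 5 (mod 29), so λ ≡ 10·5 ≡ 21.
  x = λ² - 13 - 13 = 441 - 26 ≡ 9; y = λ·(13 - 9) - 3 ≡ 23. → (9, 23)
4P = (9, 23).
Next 3Q:
Repeated addition: build up to 3Q.
2Q: tangent at (10, 10): λ = (3·10² + 25)/(2·10) ≡ 6/20. 20⁻¹ ≡ 16 (mod 29) since 20·16 = 320 ≡ 1, so λ ≡ 6·16 ≡ 9.
  x = λ² - 10 - 10 = 81 - 20 ≡ 3; y = λ·(10 - 3) - 10 ≡ 24. → (3, 24)
3Q: (3, 24) + (10, 10). λ = (10 - 24)/(10 - 3) ≡ 15/7 mod 29. 7⁻¹ ≡ 25 (mod 29) since 7·25 = 175 ≡ 1, so λ ≡ 27.
  x = λ² - 3 - 10 = 729 - 13 ≡ 20; y = λ·(3 - 20) - 24 ≡ 10. → (20, 10)
3Q = (20, 10).
Finally 4P + 3Q:
(9, 23) + (20, 10). λ = (10 - 23)/(20 - 9) ≡ 16/11 mod 29. 11⁻¹ ≡ 8 (mod 29), so λ ≡ 12.
  x = λ² - 9 - 20 = 144 - 29 ≡ 28; y = λ·(9 - 28) - 23 ≡ 10. → (28, 10)

(28, 10)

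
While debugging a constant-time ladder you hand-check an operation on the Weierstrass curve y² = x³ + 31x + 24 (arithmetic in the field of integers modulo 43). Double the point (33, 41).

(1, 20)

tangent at (33, 41): λ = (3·33² + 31)/(2·41) ≡ 30/39. 39⁻¹ ≡ 32 (mod 43), so λ ≡ 30·32 ≡ 14.
  x = λ² - 33 - 33 = 196 - 66 ≡ 1; y = λ·(33 - 1) - 41 ≡ 20. → (1, 20)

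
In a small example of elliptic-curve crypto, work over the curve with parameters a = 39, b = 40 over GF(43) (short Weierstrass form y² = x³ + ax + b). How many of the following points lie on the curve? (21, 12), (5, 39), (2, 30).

(21, 12): 12² ≡ 15, rhs ≡ 15 → on.
(5, 39): 39² ≡ 16, rhs ≡ 16 → on.
(2, 30): 30² ≡ 40, rhs ≡ 40 → on.

3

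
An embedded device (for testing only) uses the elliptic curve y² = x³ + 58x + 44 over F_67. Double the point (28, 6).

tangent at (28, 6): λ = (3·28² + 58)/(2·6) ≡ 65/12. 12⁻¹ ≡ 28 (mod 67), so λ ≡ 65·28 ≡ 11.
  x = λ² - 28 - 28 = 121 - 56 ≡ 65; y = λ·(28 - 65) - 6 ≡ 56. → (65, 56)

(65, 56)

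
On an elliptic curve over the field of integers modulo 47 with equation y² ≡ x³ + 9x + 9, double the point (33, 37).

tangent at (33, 37): λ = (3·33² + 9)/(2·37) ≡ 33/27. 27⁻¹ ≡ 7 (mod 47), so λ ≡ 33·7 ≡ 43.
  x = λ² - 33 - 33 = 1849 - 66 ≡ 44; y = λ·(33 - 44) - 37 ≡ 7. → (44, 7)

(44, 7)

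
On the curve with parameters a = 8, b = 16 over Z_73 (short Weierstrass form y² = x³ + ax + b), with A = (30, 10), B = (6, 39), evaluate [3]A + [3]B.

First 3A:
Repeated addition: build up to 3A.
2A: tangent at (30, 10): λ = (3·30² + 8)/(2·10) ≡ 7/20. 20⁻¹ ≡ 11 (mod 73) since 20·11 = 220 ≡ 1, so λ ≡ 7·11 ≡ 4.
  x = λ² - 30 - 30 = 16 - 60 ≡ 29; y = λ·(30 - 29) - 10 ≡ 67. → (29, 67)
3A: (29, 67) + (30, 10). λ = (10 - 67)/(30 - 29) ≡ 16/1 mod 73. 1⁻¹ ≡ 1 (mod 73) since 1·1 = 1 ≡ 1, so λ ≡ 16.
  x = λ² - 29 - 30 = 256 - 59 ≡ 51; y = λ·(29 - 51) - 67 ≡ 19. → (51, 19)
3A = (51, 19).
Next 3B:
Repeated addition: build up to 3B.
2B: tangent at (6, 39): λ = (3·6² + 8)/(2·39) ≡ 43/5. 5⁻¹ ≡ 44 (mod 73), so λ ≡ 43·44 ≡ 67.
  x = λ² - 6 - 6 = 4489 - 12 ≡ 24; y = λ·(6 - 24) - 39 ≡ 69. → (24, 69)
3B: (24, 69) + (6, 39). λ = (39 - 69)/(6 - 24) ≡ 43/55 mod 73. 55⁻¹ ≡ 4 (mod 73), so λ ≡ 26.
  x = λ² - 24 - 6 = 676 - 30 ≡ 62; y = λ·(24 - 62) - 69 ≡ 38. → (62, 38)
3B = (62, 38).
Finally 3A + 3B:
(51, 19) + (62, 38). λ = (38 - 19)/(62 - 51) ≡ 19/11 mod 73. 11⁻¹ ≡ 20 (mod 73), so λ ≡ 15.
  x = λ² - 51 - 62 = 225 - 113 ≡ 39; y = λ·(51 - 39) - 19 ≡ 15. → (39, 15)

(39, 15)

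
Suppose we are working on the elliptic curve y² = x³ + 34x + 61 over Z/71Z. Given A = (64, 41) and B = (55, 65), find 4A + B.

(20, 24)

First 4A:
Double-and-add on 4 = (100)₂. Start with A = (64, 41) for the leading 1-bit.
double: tangent at (64, 41): λ = (3·64² + 34)/(2·41) ≡ 39/11. 11⁻¹ ≡ 13 (mod 71), so λ ≡ 39·13 ≡ 10.
  x = λ² - 64 - 64 = 100 - 128 ≡ 43; y = λ·(64 - 43) - 41 ≡ 27. → (43, 27)
double: tangent at (43, 27): λ = (3·43² + 34)/(2·27) ≡ 43/54. 54⁻¹ ≡ 25 (mod 71), so λ ≡ 43·25 ≡ 10.
  x = λ² - 43 - 43 = 100 - 86 ≡ 14; y = λ·(43 - 14) - 27 ≡ 50. → (14, 50)
4A = (14, 50).
Finally 4A + B:
(14, 50) + (55, 65). λ = (65 - 50)/(55 - 14) ≡ 15/41 mod 71. 41⁻¹ ≡ 26 (mod 71), so λ ≡ 35.
  x = λ² - 14 - 55 = 1225 - 69 ≡ 20; y = λ·(14 - 20) - 50 ≡ 24. → (20, 24)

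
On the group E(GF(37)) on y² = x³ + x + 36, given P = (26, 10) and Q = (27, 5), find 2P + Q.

(18, 22)

First 2P:
Repeated addition: build up to 2P.
2P: tangent at (26, 10): λ = (3·26² + 1)/(2·10) ≡ 31/20. 20⁻¹ ≡ 13 (mod 37) since 20·13 = 260 ≡ 1, so λ ≡ 31·13 ≡ 33.
  x = λ² - 26 - 26 = 1089 - 52 ≡ 1; y = λ·(26 - 1) - 10 ≡ 1. → (1, 1)
2P = (1, 1).
Finally 2P + Q:
(1, 1) + (27, 5). λ = (5 - 1)/(27 - 1) ≡ 4/26 mod 37. 26⁻¹ ≡ 10 (mod 37), so λ ≡ 3.
  x = λ² - 1 - 27 = 9 - 28 ≡ 18; y = λ·(1 - 18) - 1 ≡ 22. → (18, 22)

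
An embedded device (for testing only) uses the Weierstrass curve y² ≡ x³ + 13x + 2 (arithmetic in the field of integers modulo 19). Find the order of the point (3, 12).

2P: tangent at (3, 12): λ = (3·3² + 13)/(2·12) ≡ 2/5. 5⁻¹ ≡ 4 (mod 19), so λ ≡ 2·4 ≡ 8.
  x = λ² - 3 - 3 = 64 - 6 ≡ 1; y = λ·(3 - 1) - 12 ≡ 4. → (1, 4)
3P: (1, 4) + (3, 12). λ = (12 - 4)/(3 - 1) ≡ 8/2 mod 19. 2⁻¹ ≡ 10 (mod 19), so λ ≡ 4.
  x = λ² - 1 - 3 = 16 - 4 ≡ 12; y = λ·(1 - 12) - 4 ≡ 9. → (12, 9)
4P: (12, 9) + (3, 12). λ = (12 - 9)/(3 - 12) ≡ 3/10 mod 19. 10⁻¹ ≡ 2 (mod 19), so λ ≡ 6.
  x = λ² - 12 - 3 = 36 - 15 ≡ 2; y = λ·(12 - 2) - 9 ≡ 13. → (2, 13)
5P: (2, 13) + (3, 12). λ = (12 - 13)/(3 - 2) ≡ 18/1 mod 19. 1⁻¹ ≡ 1 (mod 19), so λ ≡ 18.
  x = λ² - 2 - 3 = 324 - 5 ≡ 15; y = λ·(2 - 15) - 13 ≡ 0. → (15, 0)
6P: (15, 0) + (3, 12). λ = (12 - 0)/(3 - 15) ≡ 12/7 mod 19. 7⁻¹ ≡ 11 (mod 19), so λ ≡ 18.
  x = λ² - 15 - 3 = 324 - 18 ≡ 2; y = λ·(15 - 2) - 0 ≡ 6. → (2, 6)
7P: (2, 6) + (3, 12). λ = (12 - 6)/(3 - 2) ≡ 6/1 mod 19. 1⁻¹ ≡ 1 (mod 19), so λ ≡ 6.
  x = λ² - 2 - 3 = 36 - 5 ≡ 12; y = λ·(2 - 12) - 6 ≡ 10. → (12, 10)
8P: (12, 10) + (3, 12). λ = (12 - 10)/(3 - 12) ≡ 2/10 mod 19. 10⁻¹ ≡ 2 (mod 19) since 10·2 = 20 ≡ 1, so λ ≡ 4.
  x = λ² - 12 - 3 = 16 - 15 ≡ 1; y = λ·(12 - 1) - 10 ≡ 15. → (1, 15)
9P: (1, 15) + (3, 12). λ = (12 - 15)/(3 - 1) ≡ 16/2 mod 19. 2⁻¹ ≡ 10 (mod 19), so λ ≡ 8.
  x = λ² - 1 - 3 = 64 - 4 ≡ 3; y = λ·(1 - 3) - 15 ≡ 7. → (3, 7)
10P: (3, 7) + (3, 12): same x and y₁ ≡ -y₂, so the sum is 𝒪.
10P = 𝒪, so the order is 10.

10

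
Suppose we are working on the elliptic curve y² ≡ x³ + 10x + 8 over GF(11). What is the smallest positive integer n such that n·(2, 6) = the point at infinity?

7

2P: tangent at (2, 6): λ = (3·2² + 10)/(2·6) ≡ 0/1. 1⁻¹ ≡ 1 (mod 11) since 1·1 = 1 ≡ 1, so λ ≡ 0·1 ≡ 0.
  x = λ² - 2 - 2 = 0 - 4 ≡ 7; y = λ·(2 - 7) - 6 ≡ 5. → (7, 5)
3P: (7, 5) + (2, 6). λ = (6 - 5)/(2 - 7) ≡ 1/6 mod 11. 6⁻¹ ≡ 2 (mod 11), so λ ≡ 2.
  x = λ² - 7 - 2 = 4 - 9 ≡ 6; y = λ·(7 - 6) - 5 ≡ 8. → (6, 8)
4P: (6, 8) + (2, 6). λ = (6 - 8)/(2 - 6) ≡ 9/7 mod 11. 7⁻¹ ≡ 8 (mod 11) since 7·8 = 56 ≡ 1, so λ ≡ 6.
  x = λ² - 6 - 2 = 36 - 8 ≡ 6; y = λ·(6 - 6) - 8 ≡ 3. → (6, 3)
5P: (6, 3) + (2, 6). λ = (6 - 3)/(2 - 6) ≡ 3/7 mod 11. 7⁻¹ ≡ 8 (mod 11) since 7·8 = 56 ≡ 1, so λ ≡ 2.
  x = λ² - 6 - 2 = 4 - 8 ≡ 7; y = λ·(6 - 7) - 3 ≡ 6. → (7, 6)
6P: (7, 6) + (2, 6). λ = (6 - 6)/(2 - 7) ≡ 0/6 mod 11. 6⁻¹ ≡ 2 (mod 11) since 6·2 = 12 ≡ 1, so λ ≡ 0.
  x = λ² - 7 - 2 = 0 - 9 ≡ 2; y = λ·(7 - 2) - 6 ≡ 5. → (2, 5)
7P: (2, 5) + (2, 6): same x and y₁ ≡ -y₂, so the sum is the point at infinity.
7P = the point at infinity, so the order is 7.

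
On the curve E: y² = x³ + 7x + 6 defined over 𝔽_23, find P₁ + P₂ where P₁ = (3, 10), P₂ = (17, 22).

(3, 10) + (17, 22). λ = (22 - 10)/(17 - 3) ≡ 12/14 mod 23. 14⁻¹ ≡ 5 (mod 23), so λ ≡ 14.
  x = λ² - 3 - 17 = 196 - 20 ≡ 15; y = λ·(3 - 15) - 10 ≡ 6. → (15, 6)

(15, 6)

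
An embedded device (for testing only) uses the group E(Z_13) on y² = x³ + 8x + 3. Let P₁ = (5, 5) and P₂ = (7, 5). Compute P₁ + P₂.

(1, 8)

(5, 5) + (7, 5). λ = (5 - 5)/(7 - 5) ≡ 0/2 mod 13. 2⁻¹ ≡ 7 (mod 13) since 2·7 = 14 ≡ 1, so λ ≡ 0.
  x = λ² - 5 - 7 = 0 - 12 ≡ 1; y = λ·(5 - 1) - 5 ≡ 8. → (1, 8)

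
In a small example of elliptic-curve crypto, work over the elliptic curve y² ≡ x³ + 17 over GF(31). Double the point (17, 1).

tangent at (17, 1): λ = (3·17² + 0)/(2·1) ≡ 30/2. 2⁻¹ ≡ 16 (mod 31), so λ ≡ 30·16 ≡ 15.
  x = λ² - 17 - 17 = 225 - 34 ≡ 5; y = λ·(17 - 5) - 1 ≡ 24. → (5, 24)

(5, 24)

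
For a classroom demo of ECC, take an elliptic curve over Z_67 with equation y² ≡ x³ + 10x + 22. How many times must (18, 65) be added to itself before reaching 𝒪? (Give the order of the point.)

3

2P: tangent at (18, 65): λ = (3·18² + 10)/(2·65) ≡ 44/63. 63⁻¹ ≡ 50 (mod 67) since 63·50 = 3150 ≡ 1, so λ ≡ 44·50 ≡ 56.
  x = λ² - 18 - 18 = 3136 - 36 ≡ 18; y = λ·(18 - 18) - 65 ≡ 2. → (18, 2)
3P: (18, 2) + (18, 65): same x and y₁ ≡ -y₂, so the sum is 𝒪.
3P = 𝒪, so the order is 3.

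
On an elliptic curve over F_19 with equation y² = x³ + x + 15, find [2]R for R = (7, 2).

tangent at (7, 2): λ = (3·7² + 1)/(2·2) ≡ 15/4. 4⁻¹ ≡ 5 (mod 19), so λ ≡ 15·5 ≡ 18.
  x = λ² - 7 - 7 = 324 - 14 ≡ 6; y = λ·(7 - 6) - 2 ≡ 16. → (6, 16)

(6, 16)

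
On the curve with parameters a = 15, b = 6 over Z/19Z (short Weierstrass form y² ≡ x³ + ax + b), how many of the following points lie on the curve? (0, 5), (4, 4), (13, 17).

3

(0, 5): 5² ≡ 6, rhs ≡ 6 → on.
(4, 4): 4² ≡ 16, rhs ≡ 16 → on.
(13, 17): 17² ≡ 4, rhs ≡ 4 → on.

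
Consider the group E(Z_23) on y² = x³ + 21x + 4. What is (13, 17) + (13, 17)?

(1, 7)

tangent at (13, 17): λ = (3·13² + 21)/(2·17) ≡ 22/11. 11⁻¹ ≡ 21 (mod 23) since 11·21 = 231 ≡ 1, so λ ≡ 22·21 ≡ 2.
  x = λ² - 13 - 13 = 4 - 26 ≡ 1; y = λ·(13 - 1) - 17 ≡ 7. → (1, 7)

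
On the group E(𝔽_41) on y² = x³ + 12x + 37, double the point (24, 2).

tangent at (24, 2): λ = (3·24² + 12)/(2·2) ≡ 18/4. 4⁻¹ ≡ 31 (mod 41) since 4·31 = 124 ≡ 1, so λ ≡ 18·31 ≡ 25.
  x = λ² - 24 - 24 = 625 - 48 ≡ 3; y = λ·(24 - 3) - 2 ≡ 31. → (3, 31)

(3, 31)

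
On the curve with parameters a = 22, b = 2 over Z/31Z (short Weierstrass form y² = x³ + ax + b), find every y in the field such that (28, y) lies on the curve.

x³ + 22x + 2 = 22570 ≡ 2 (mod 31).
Square roots of 2 mod 31: 8 and 23 (since 8² = 64 ≡ 2).

8, 23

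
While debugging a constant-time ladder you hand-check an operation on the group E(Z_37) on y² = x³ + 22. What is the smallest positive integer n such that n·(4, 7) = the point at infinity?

2P: tangent at (4, 7): λ = (3·4² + 0)/(2·7) ≡ 11/14. 14⁻¹ ≡ 8 (mod 37) since 14·8 = 112 ≡ 1, so λ ≡ 11·8 ≡ 14.
  x = λ² - 4 - 4 = 196 - 8 ≡ 3; y = λ·(4 - 3) - 7 ≡ 7. → (3, 7)
3P: (3, 7) + (4, 7). λ = (7 - 7)/(4 - 3) ≡ 0/1 mod 37. 1⁻¹ ≡ 1 (mod 37), so λ ≡ 0.
  x = λ² - 3 - 4 = 0 - 7 ≡ 30; y = λ·(3 - 30) - 7 ≡ 30. → (30, 30)
4P: (30, 30) + (4, 7). λ = (7 - 30)/(4 - 30) ≡ 14/11 mod 37. 11⁻¹ ≡ 27 (mod 37) since 11·27 = 297 ≡ 1, so λ ≡ 8.
  x = λ² - 30 - 4 = 64 - 34 ≡ 30; y = λ·(30 - 30) - 30 ≡ 7. → (30, 7)
5P: (30, 7) + (4, 7). λ = (7 - 7)/(4 - 30) ≡ 0/11 mod 37. 11⁻¹ ≡ 27 (mod 37), so λ ≡ 0.
  x = λ² - 30 - 4 = 0 - 34 ≡ 3; y = λ·(30 - 3) - 7 ≡ 30. → (3, 30)
6P: (3, 30) + (4, 7). λ = (7 - 30)/(4 - 3) ≡ 14/1 mod 37. 1⁻¹ ≡ 1 (mod 37) since 1·1 = 1 ≡ 1, so λ ≡ 14.
  x = λ² - 3 - 4 = 196 - 7 ≡ 4; y = λ·(3 - 4) - 30 ≡ 30. → (4, 30)
7P: (4, 30) + (4, 7): same x and y₁ ≡ -y₂, so the sum is the point at infinity.
7P = the point at infinity, so the order is 7.

7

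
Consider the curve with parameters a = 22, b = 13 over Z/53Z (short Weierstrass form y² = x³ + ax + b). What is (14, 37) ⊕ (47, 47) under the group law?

(32, 25)

(14, 37) + (47, 47). λ = (47 - 37)/(47 - 14) ≡ 10/33 mod 53. 33⁻¹ ≡ 45 (mod 53) since 33·45 = 1485 ≡ 1, so λ ≡ 26.
  x = λ² - 14 - 47 = 676 - 61 ≡ 32; y = λ·(14 - 32) - 37 ≡ 25. → (32, 25)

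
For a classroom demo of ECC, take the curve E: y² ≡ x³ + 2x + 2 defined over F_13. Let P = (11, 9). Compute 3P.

Repeated addition: build up to 3P.
2P: tangent at (11, 9): λ = (3·11² + 2)/(2·9) ≡ 1/5. 5⁻¹ ≡ 8 (mod 13) since 5·8 = 40 ≡ 1, so λ ≡ 1·8 ≡ 8.
  x = λ² - 11 - 11 = 64 - 22 ≡ 3; y = λ·(11 - 3) - 9 ≡ 3. → (3, 3)
3P: (3, 3) + (11, 9). λ = (9 - 3)/(11 - 3) ≡ 6/8 mod 13. 8⁻¹ ≡ 5 (mod 13), so λ ≡ 4.
  x = λ² - 3 - 11 = 16 - 14 ≡ 2; y = λ·(3 - 2) - 3 ≡ 1. → (2, 1)

(2, 1)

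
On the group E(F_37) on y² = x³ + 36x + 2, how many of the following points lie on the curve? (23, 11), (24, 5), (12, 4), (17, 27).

(23, 11): 11² ≡ 10, rhs ≡ 10 → on.
(24, 5): 5² ≡ 25, rhs ≡ 1 → off.
(12, 4): 4² ≡ 16, rhs ≡ 16 → on.
(17, 27): 27² ≡ 26, rhs ≡ 14 → off.

2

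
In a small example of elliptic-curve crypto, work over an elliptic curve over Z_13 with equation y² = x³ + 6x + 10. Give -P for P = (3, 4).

-(3, 4) = (3, -4 mod 13) = (3, 9).

(3, 9)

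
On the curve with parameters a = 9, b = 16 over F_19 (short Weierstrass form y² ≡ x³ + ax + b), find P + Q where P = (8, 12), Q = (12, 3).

(8, 12) + (12, 3). λ = (3 - 12)/(12 - 8) ≡ 10/4 mod 19. 4⁻¹ ≡ 5 (mod 19), so λ ≡ 12.
  x = λ² - 8 - 12 = 144 - 20 ≡ 10; y = λ·(8 - 10) - 12 ≡ 2. → (10, 2)

(10, 2)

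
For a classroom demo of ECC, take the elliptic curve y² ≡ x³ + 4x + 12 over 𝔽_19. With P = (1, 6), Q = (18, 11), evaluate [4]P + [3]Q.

First 4P:
Repeated addition: build up to 4P.
2P: tangent at (1, 6): λ = (3·1² + 4)/(2·6) ≡ 7/12. 12⁻¹ ≡ 8 (mod 19) since 12·8 = 96 ≡ 1, so λ ≡ 7·8 ≡ 18.
  x = λ² - 1 - 1 = 324 - 2 ≡ 18; y = λ·(1 - 18) - 6 ≡ 11. → (18, 11)
3P: (18, 11) + (1, 6). λ = (6 - 11)/(1 - 18) ≡ 14/2 mod 19. 2⁻¹ ≡ 10 (mod 19), so λ ≡ 7.
  x = λ² - 18 - 1 = 49 - 19 ≡ 11; y = λ·(18 - 11) - 11 ≡ 0. → (11, 0)
4P: (11, 0) + (1, 6). λ = (6 - 0)/(1 - 11) ≡ 6/9 mod 19. 9⁻¹ ≡ 17 (mod 19) since 9·17 = 153 ≡ 1, so λ ≡ 7.
  x = λ² - 11 - 1 = 49 - 12 ≡ 18; y = λ·(11 - 18) - 0 ≡ 8. → (18, 8)
4P = (18, 8).
Next 3Q:
Repeated addition: build up to 3Q.
2Q: tangent at (18, 11): λ = (3·18² + 4)/(2·11) ≡ 7/3. 3⁻¹ ≡ 13 (mod 19), so λ ≡ 7·13 ≡ 15.
  x = λ² - 18 - 18 = 225 - 36 ≡ 18; y = λ·(18 - 18) - 11 ≡ 8. → (18, 8)
3Q: (18, 8) + (18, 11): same x and y₁ ≡ -y₂, so the sum is 𝒪.
3Q = 𝒪.
Finally 4P + 3Q:
(18, 8) + 𝒪 = (18, 8) (identity).

(18, 8)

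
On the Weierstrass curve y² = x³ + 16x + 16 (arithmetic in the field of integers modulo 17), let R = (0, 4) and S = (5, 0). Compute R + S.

(0, 4) + (5, 0). λ = (0 - 4)/(5 - 0) ≡ 13/5 mod 17. 5⁻¹ ≡ 7 (mod 17) since 5·7 = 35 ≡ 1, so λ ≡ 6.
  x = λ² - 0 - 5 = 36 - 5 ≡ 14; y = λ·(0 - 14) - 4 ≡ 14. → (14, 14)

(14, 14)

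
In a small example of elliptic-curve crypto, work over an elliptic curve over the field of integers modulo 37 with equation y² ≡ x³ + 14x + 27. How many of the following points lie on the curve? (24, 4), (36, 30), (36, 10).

2

(24, 4): 4² ≡ 16, rhs ≡ 16 → on.
(36, 30): 30² ≡ 12, rhs ≡ 12 → on.
(36, 10): 10² ≡ 26, rhs ≡ 12 → off.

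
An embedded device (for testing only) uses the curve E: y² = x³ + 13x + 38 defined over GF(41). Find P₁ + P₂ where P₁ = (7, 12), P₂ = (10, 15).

(25, 11)

(7, 12) + (10, 15). λ = (15 - 12)/(10 - 7) ≡ 3/3 mod 41. 3⁻¹ ≡ 14 (mod 41), so λ ≡ 1.
  x = λ² - 7 - 10 = 1 - 17 ≡ 25; y = λ·(7 - 25) - 12 ≡ 11. → (25, 11)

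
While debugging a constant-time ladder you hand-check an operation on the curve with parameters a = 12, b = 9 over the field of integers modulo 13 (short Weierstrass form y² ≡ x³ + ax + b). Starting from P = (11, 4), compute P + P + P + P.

(4, 2)

Double-and-add on 4 = (100)₂. Start with P = (11, 4) for the leading 1-bit.
double: tangent at (11, 4): λ = (3·11² + 12)/(2·4) ≡ 11/8. 8⁻¹ ≡ 5 (mod 13) since 8·5 = 40 ≡ 1, so λ ≡ 11·5 ≡ 3.
  x = λ² - 11 - 11 = 9 - 22 ≡ 0; y = λ·(11 - 0) - 4 ≡ 3. → (0, 3)
double: tangent at (0, 3): λ = (3·0² + 12)/(2·3) ≡ 12/6. 6⁻¹ ≡ 11 (mod 13) since 6·11 = 66 ≡ 1, so λ ≡ 12·11 ≡ 2.
  x = λ² - 0 - 0 = 4 - 0 ≡ 4; y = λ·(0 - 4) - 3 ≡ 2. → (4, 2)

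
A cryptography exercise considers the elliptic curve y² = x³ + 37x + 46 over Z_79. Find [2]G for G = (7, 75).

(41, 75)

tangent at (7, 75): λ = (3·7² + 37)/(2·75) ≡ 26/71. 71⁻¹ ≡ 69 (mod 79), so λ ≡ 26·69 ≡ 56.
  x = λ² - 7 - 7 = 3136 - 14 ≡ 41; y = λ·(7 - 41) - 75 ≡ 75. → (41, 75)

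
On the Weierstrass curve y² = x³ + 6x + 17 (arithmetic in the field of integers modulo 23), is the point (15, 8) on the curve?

no

y² = 8² ≡ 18; x³ + 6x + 17 = 3482 ≡ 9 (mod 23). 18 ≠ 9.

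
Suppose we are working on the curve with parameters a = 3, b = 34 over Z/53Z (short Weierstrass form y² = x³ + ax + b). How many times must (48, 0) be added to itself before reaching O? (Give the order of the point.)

2P: (48, 0) + (48, 0): same x and y₁ ≡ -y₂, so the sum is O.
2P = O, so the order is 2.

2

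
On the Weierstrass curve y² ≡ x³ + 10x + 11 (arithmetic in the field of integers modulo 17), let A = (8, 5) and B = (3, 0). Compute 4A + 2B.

First 4A:
Repeated addition: build up to 4A.
2A: tangent at (8, 5): λ = (3·8² + 10)/(2·5) ≡ 15/10. 10⁻¹ ≡ 12 (mod 17), so λ ≡ 15·12 ≡ 10.
  x = λ² - 8 - 8 = 100 - 16 ≡ 16; y = λ·(8 - 16) - 5 ≡ 0. → (16, 0)
3A: (16, 0) + (8, 5). λ = (5 - 0)/(8 - 16) ≡ 5/9 mod 17. 9⁻¹ ≡ 2 (mod 17) since 9·2 = 18 ≡ 1, so λ ≡ 10.
  x = λ² - 16 - 8 = 100 - 24 ≡ 8; y = λ·(16 - 8) - 0 ≡ 12. → (8, 12)
4A: (8, 12) + (8, 5): same x and y₁ ≡ -y₂, so the sum is O.
4A = O.
Next 2B:
Repeated addition: build up to 2B.
2B: (3, 0) + (3, 0): same x and y₁ ≡ -y₂, so the sum is O.
2B = O.
Finally 4A + 2B:
O + O = O (identity).

O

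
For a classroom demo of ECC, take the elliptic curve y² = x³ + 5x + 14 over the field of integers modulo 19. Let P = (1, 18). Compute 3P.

Repeated addition: build up to 3P.
2P: tangent at (1, 18): λ = (3·1² + 5)/(2·18) ≡ 8/17. 17⁻¹ ≡ 9 (mod 19) since 17·9 = 153 ≡ 1, so λ ≡ 8·9 ≡ 15.
  x = λ² - 1 - 1 = 225 - 2 ≡ 14; y = λ·(1 - 14) - 18 ≡ 15. → (14, 15)
3P: (14, 15) + (1, 18). λ = (18 - 15)/(1 - 14) ≡ 3/6 mod 19. 6⁻¹ ≡ 16 (mod 19), so λ ≡ 10.
  x = λ² - 14 - 1 = 100 - 15 ≡ 9; y = λ·(14 - 9) - 15 ≡ 16. → (9, 16)

(9, 16)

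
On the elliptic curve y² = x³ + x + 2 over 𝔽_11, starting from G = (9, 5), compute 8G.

Repeated addition: build up to 8G.
2G: tangent at (9, 5): λ = (3·9² + 1)/(2·5) ≡ 2/10. 10⁻¹ ≡ 10 (mod 11), so λ ≡ 2·10 ≡ 9.
  x = λ² - 9 - 9 = 81 - 18 ≡ 8; y = λ·(9 - 8) - 5 ≡ 4. → (8, 4)
3G: (8, 4) + (9, 5). λ = (5 - 4)/(9 - 8) ≡ 1/1 mod 11. 1⁻¹ ≡ 1 (mod 11), so λ ≡ 1.
  x = λ² - 8 - 9 = 1 - 17 ≡ 6; y = λ·(8 - 6) - 4 ≡ 9. → (6, 9)
4G: (6, 9) + (9, 5). λ = (5 - 9)/(9 - 6) ≡ 7/3 mod 11. 3⁻¹ ≡ 4 (mod 11), so λ ≡ 6.
  x = λ² - 6 - 9 = 36 - 15 ≡ 10; y = λ·(6 - 10) - 9 ≡ 0. → (10, 0)
5G: (10, 0) + (9, 5). λ = (5 - 0)/(9 - 10) ≡ 5/10 mod 11. 10⁻¹ ≡ 10 (mod 11) since 10·10 = 100 ≡ 1, so λ ≡ 6.
  x = λ² - 10 - 9 = 36 - 19 ≡ 6; y = λ·(10 - 6) - 0 ≡ 2. → (6, 2)
6G: (6, 2) + (9, 5). λ = (5 - 2)/(9 - 6) ≡ 3/3 mod 11. 3⁻¹ ≡ 4 (mod 11), so λ ≡ 1.
  x = λ² - 6 - 9 = 1 - 15 ≡ 8; y = λ·(6 - 8) - 2 ≡ 7. → (8, 7)
7G: (8, 7) + (9, 5). λ = (5 - 7)/(9 - 8) ≡ 9/1 mod 11. 1⁻¹ ≡ 1 (mod 11), so λ ≡ 9.
  x = λ² - 8 - 9 = 81 - 17 ≡ 9; y = λ·(8 - 9) - 7 ≡ 6. → (9, 6)
8G: (9, 6) + (9, 5): same x and y₁ ≡ -y₂, so the sum is ∞.

O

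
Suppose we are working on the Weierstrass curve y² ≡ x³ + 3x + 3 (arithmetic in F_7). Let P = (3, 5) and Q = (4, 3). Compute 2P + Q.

First 2P:
Repeated addition: build up to 2P.
2P: tangent at (3, 5): λ = (3·3² + 3)/(2·5) ≡ 2/3. 3⁻¹ ≡ 5 (mod 7), so λ ≡ 2·5 ≡ 3.
  x = λ² - 3 - 3 = 9 - 6 ≡ 3; y = λ·(3 - 3) - 5 ≡ 2. → (3, 2)
2P = (3, 2).
Finally 2P + Q:
(3, 2) + (4, 3). λ = (3 - 2)/(4 - 3) ≡ 1/1 mod 7. 1⁻¹ ≡ 1 (mod 7), so λ ≡ 1.
  x = λ² - 3 - 4 = 1 - 7 ≡ 1; y = λ·(3 - 1) - 2 ≡ 0. → (1, 0)

(1, 0)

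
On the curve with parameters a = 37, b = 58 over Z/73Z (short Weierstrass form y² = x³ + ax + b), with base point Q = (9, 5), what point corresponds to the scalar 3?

(46, 20)

Repeated addition: build up to 3Q.
2Q: tangent at (9, 5): λ = (3·9² + 37)/(2·5) ≡ 61/10. 10⁻¹ ≡ 22 (mod 73), so λ ≡ 61·22 ≡ 28.
  x = λ² - 9 - 9 = 784 - 18 ≡ 36; y = λ·(9 - 36) - 5 ≡ 42. → (36, 42)
3Q: (36, 42) + (9, 5). λ = (5 - 42)/(9 - 36) ≡ 36/46 mod 73. 46⁻¹ ≡ 27 (mod 73) since 46·27 = 1242 ≡ 1, so λ ≡ 23.
  x = λ² - 36 - 9 = 529 - 45 ≡ 46; y = λ·(36 - 46) - 42 ≡ 20. → (46, 20)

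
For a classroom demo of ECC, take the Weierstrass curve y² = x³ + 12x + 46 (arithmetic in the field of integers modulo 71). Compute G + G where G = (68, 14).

tangent at (68, 14): λ = (3·68² + 12)/(2·14) ≡ 39/28. 28⁻¹ ≡ 33 (mod 71) since 28·33 = 924 ≡ 1, so λ ≡ 39·33 ≡ 9.
  x = λ² - 68 - 68 = 81 - 136 ≡ 16; y = λ·(68 - 16) - 14 ≡ 28. → (16, 28)

(16, 28)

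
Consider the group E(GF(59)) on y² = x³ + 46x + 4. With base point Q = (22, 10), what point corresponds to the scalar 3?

(9, 12)

Repeated addition: build up to 3Q.
2Q: tangent at (22, 10): λ = (3·22² + 46)/(2·10) ≡ 23/20. 20⁻¹ ≡ 3 (mod 59) since 20·3 = 60 ≡ 1, so λ ≡ 23·3 ≡ 10.
  x = λ² - 22 - 22 = 100 - 44 ≡ 56; y = λ·(22 - 56) - 10 ≡ 4. → (56, 4)
3Q: (56, 4) + (22, 10). λ = (10 - 4)/(22 - 56) ≡ 6/25 mod 59. 25⁻¹ ≡ 26 (mod 59), so λ ≡ 38.
  x = λ² - 56 - 22 = 1444 - 78 ≡ 9; y = λ·(56 - 9) - 4 ≡ 12. → (9, 12)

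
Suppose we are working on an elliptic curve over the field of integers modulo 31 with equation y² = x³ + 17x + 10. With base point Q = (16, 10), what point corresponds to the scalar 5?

(13, 17)

Repeated addition: build up to 5Q.
2Q: tangent at (16, 10): λ = (3·16² + 17)/(2·10) ≡ 10/20. 20⁻¹ ≡ 14 (mod 31) since 20·14 = 280 ≡ 1, so λ ≡ 10·14 ≡ 16.
  x = λ² - 16 - 16 = 256 - 32 ≡ 7; y = λ·(16 - 7) - 10 ≡ 10. → (7, 10)
3Q: (7, 10) + (16, 10). λ = (10 - 10)/(16 - 7) ≡ 0/9 mod 31. 9⁻¹ ≡ 7 (mod 31), so λ ≡ 0.
  x = λ² - 7 - 16 = 0 - 23 ≡ 8; y = λ·(7 - 8) - 10 ≡ 21. → (8, 21)
4Q: (8, 21) + (16, 10). λ = (10 - 21)/(16 - 8) ≡ 20/8 mod 31. 8⁻¹ ≡ 4 (mod 31), so λ ≡ 18.
  x = λ² - 8 - 16 = 324 - 24 ≡ 21; y = λ·(8 - 21) - 21 ≡ 24. → (21, 24)
5Q: (21, 24) + (16, 10). λ = (10 - 24)/(16 - 21) ≡ 17/26 mod 31. 26⁻¹ ≡ 6 (mod 31), so λ ≡ 9.
  x = λ² - 21 - 16 = 81 - 37 ≡ 13; y = λ·(21 - 13) - 24 ≡ 17. → (13, 17)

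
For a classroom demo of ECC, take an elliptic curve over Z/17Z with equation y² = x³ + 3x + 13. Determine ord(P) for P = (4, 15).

10

2P: tangent at (4, 15): λ = (3·4² + 3)/(2·15) ≡ 0/13. 13⁻¹ ≡ 4 (mod 17), so λ ≡ 0·4 ≡ 0.
  x = λ² - 4 - 4 = 0 - 8 ≡ 9; y = λ·(4 - 9) - 15 ≡ 2. → (9, 2)
3P: (9, 2) + (4, 15). λ = (15 - 2)/(4 - 9) ≡ 13/12 mod 17. 12⁻¹ ≡ 10 (mod 17) since 12·10 = 120 ≡ 1, so λ ≡ 11.
  x = λ² - 9 - 4 = 121 - 13 ≡ 6; y = λ·(9 - 6) - 2 ≡ 14. → (6, 14)
4P: (6, 14) + (4, 15). λ = (15 - 14)/(4 - 6) ≡ 1/15 mod 17. 15⁻¹ ≡ 8 (mod 17), so λ ≡ 8.
  x = λ² - 6 - 4 = 64 - 10 ≡ 3; y = λ·(6 - 3) - 14 ≡ 10. → (3, 10)
5P: (3, 10) + (4, 15). λ = (15 - 10)/(4 - 3) ≡ 5/1 mod 17. 1⁻¹ ≡ 1 (mod 17) since 1·1 = 1 ≡ 1, so λ ≡ 5.
  x = λ² - 3 - 4 = 25 - 7 ≡ 1; y = λ·(3 - 1) - 10 ≡ 0. → (1, 0)
6P: (1, 0) + (4, 15). λ = (15 - 0)/(4 - 1) ≡ 15/3 mod 17. 3⁻¹ ≡ 6 (mod 17) since 3·6 = 18 ≡ 1, so λ ≡ 5.
  x = λ² - 1 - 4 = 25 - 5 ≡ 3; y = λ·(1 - 3) - 0 ≡ 7. → (3, 7)
7P: (3, 7) + (4, 15). λ = (15 - 7)/(4 - 3) ≡ 8/1 mod 17. 1⁻¹ ≡ 1 (mod 17) since 1·1 = 1 ≡ 1, so λ ≡ 8.
  x = λ² - 3 - 4 = 64 - 7 ≡ 6; y = λ·(3 - 6) - 7 ≡ 3. → (6, 3)
8P: (6, 3) + (4, 15). λ = (15 - 3)/(4 - 6) ≡ 12/15 mod 17. 15⁻¹ ≡ 8 (mod 17), so λ ≡ 11.
  x = λ² - 6 - 4 = 121 - 10 ≡ 9; y = λ·(6 - 9) - 3 ≡ 15. → (9, 15)
9P: (9, 15) + (4, 15). λ = (15 - 15)/(4 - 9) ≡ 0/12 mod 17. 12⁻¹ ≡ 10 (mod 17), so λ ≡ 0.
  x = λ² - 9 - 4 = 0 - 13 ≡ 4; y = λ·(9 - 4) - 15 ≡ 2. → (4, 2)
10P: (4, 2) + (4, 15): same x and y₁ ≡ -y₂, so the sum is 𝒪.
10P = 𝒪, so the order is 10.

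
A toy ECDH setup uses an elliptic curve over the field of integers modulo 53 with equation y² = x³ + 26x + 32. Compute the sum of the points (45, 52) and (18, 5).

(28, 9)

(45, 52) + (18, 5). λ = (5 - 52)/(18 - 45) ≡ 6/26 mod 53. 26⁻¹ ≡ 51 (mod 53), so λ ≡ 41.
  x = λ² - 45 - 18 = 1681 - 63 ≡ 28; y = λ·(45 - 28) - 52 ≡ 9. → (28, 9)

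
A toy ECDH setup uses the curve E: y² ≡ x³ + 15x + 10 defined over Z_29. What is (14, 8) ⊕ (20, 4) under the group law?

(14, 8) + (20, 4). λ = (4 - 8)/(20 - 14) ≡ 25/6 mod 29. 6⁻¹ ≡ 5 (mod 29), so λ ≡ 9.
  x = λ² - 14 - 20 = 81 - 34 ≡ 18; y = λ·(14 - 18) - 8 ≡ 14. → (18, 14)

(18, 14)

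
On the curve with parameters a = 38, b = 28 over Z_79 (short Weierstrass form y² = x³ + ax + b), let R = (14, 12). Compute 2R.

tangent at (14, 12): λ = (3·14² + 38)/(2·12) ≡ 73/24. 24⁻¹ ≡ 56 (mod 79) since 24·56 = 1344 ≡ 1, so λ ≡ 73·56 ≡ 59.
  x = λ² - 14 - 14 = 3481 - 28 ≡ 56; y = λ·(14 - 56) - 12 ≡ 38. → (56, 38)

(56, 38)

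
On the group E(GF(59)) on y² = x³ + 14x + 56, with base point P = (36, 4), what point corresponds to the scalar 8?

(1, 37)

Double-and-add on 8 = (1000)₂. Start with P = (36, 4) for the leading 1-bit.
double: tangent at (36, 4): λ = (3·36² + 14)/(2·4) ≡ 8/8. 8⁻¹ ≡ 37 (mod 59) since 8·37 = 296 ≡ 1, so λ ≡ 8·37 ≡ 1.
  x = λ² - 36 - 36 = 1 - 72 ≡ 47; y = λ·(36 - 47) - 4 ≡ 44. → (47, 44)
double: tangent at (47, 44): λ = (3·47² + 14)/(2·44) ≡ 33/29. 29⁻¹ ≡ 57 (mod 59) since 29·57 = 1653 ≡ 1, so λ ≡ 33·57 ≡ 52.
  x = λ² - 47 - 47 = 2704 - 94 ≡ 14; y = λ·(47 - 14) - 44 ≡ 20. → (14, 20)
double: tangent at (14, 20): λ = (3·14² + 14)/(2·20) ≡ 12/40. 40⁻¹ ≡ 31 (mod 59), so λ ≡ 12·31 ≡ 18.
  x = λ² - 14 - 14 = 324 - 28 ≡ 1; y = λ·(14 - 1) - 20 ≡ 37. → (1, 37)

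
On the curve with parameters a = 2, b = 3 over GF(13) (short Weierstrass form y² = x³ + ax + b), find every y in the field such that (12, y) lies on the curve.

0

x³ + 2x + 3 = 1755 ≡ 0 (mod 13).
Only y = 0 satisfies y² ≡ 0.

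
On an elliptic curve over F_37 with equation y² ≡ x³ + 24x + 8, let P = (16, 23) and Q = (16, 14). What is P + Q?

The two points share x = 16 and their y-coordinates satisfy 23 + 14 ≡ 0 (mod 37), so they are inverses. Their sum is ∞.

O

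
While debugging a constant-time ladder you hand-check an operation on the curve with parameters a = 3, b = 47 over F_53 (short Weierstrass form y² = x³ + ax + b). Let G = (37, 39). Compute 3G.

(52, 19)

Repeated addition: build up to 3G.
2G: tangent at (37, 39): λ = (3·37² + 3)/(2·39) ≡ 29/25. 25⁻¹ ≡ 17 (mod 53) since 25·17 = 425 ≡ 1, so λ ≡ 29·17 ≡ 16.
  x = λ² - 37 - 37 = 256 - 74 ≡ 23; y = λ·(37 - 23) - 39 ≡ 26. → (23, 26)
3G: (23, 26) + (37, 39). λ = (39 - 26)/(37 - 23) ≡ 13/14 mod 53. 14⁻¹ ≡ 19 (mod 53), so λ ≡ 35.
  x = λ² - 23 - 37 = 1225 - 60 ≡ 52; y = λ·(23 - 52) - 26 ≡ 19. → (52, 19)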